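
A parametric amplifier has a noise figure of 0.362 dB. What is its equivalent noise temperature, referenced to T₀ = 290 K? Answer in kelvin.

25.2 K

F = 10^(0.362/10) = 1.08693
T_e = (F − 1)·T₀ = (1.08693 − 1) × 290 = 25.2 K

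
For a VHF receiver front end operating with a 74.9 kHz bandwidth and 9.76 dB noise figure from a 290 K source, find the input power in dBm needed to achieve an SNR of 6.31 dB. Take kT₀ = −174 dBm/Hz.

Sensitivity = −174 + 10 log₁₀(B) + NF + SNR_min
= −174 + 48.74 + 9.76 + 6.31
= −109.19 dBm → −109.2 dBm

−109.2 dBm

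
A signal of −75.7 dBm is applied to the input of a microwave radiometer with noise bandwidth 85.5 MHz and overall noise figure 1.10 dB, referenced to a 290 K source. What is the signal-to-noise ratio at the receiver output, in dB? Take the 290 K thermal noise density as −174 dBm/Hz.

17.9 dB

Noise floor: N = −174 + 10 log₁₀(B) + NF
10 log₁₀(8.55×10⁷) = 79.32 dB
N = −174 + 79.32 + 1.10 = −93.58 dBm
SNR = P_sig − N = −75.7 − (−93.58) = 17.88 dB → 17.9 dB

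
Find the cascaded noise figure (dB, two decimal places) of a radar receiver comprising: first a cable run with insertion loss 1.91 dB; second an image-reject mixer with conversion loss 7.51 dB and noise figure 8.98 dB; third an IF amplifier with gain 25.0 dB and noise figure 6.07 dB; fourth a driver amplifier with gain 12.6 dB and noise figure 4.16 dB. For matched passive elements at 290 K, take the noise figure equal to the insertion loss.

15.91 dB

Convert to linear (a loss of L dB is a gain of −L dB): F_i = 10^(NF_i/10), G_i = 10^(G_i,dB/10)
  Stage 1: F_1 = 10^(1.91/10) = 1.552, G_1 = 10^(−1.91/10) = 0.6442
  Stage 2: F_2 = 10^(8.98/10) = 7.907, G_2 = 10^(−7.51/10) = 0.1774
  Stage 3: F_3 = 10^(6.07/10) = 4.046, G_3 = 10^(25.0/10) = 316.2
  Stage 4: F_4 = 10^(4.16/10) = 2.606, G_4 = 10^(12.6/10) = 18.20
Friis cascade:
  F = 1.552 + (7.907 − 1)/0.6442 + (4.046 − 1)/0.1143 + (2.606 − 1)/36.14 = 38.97
NF = 10 log₁₀(38.97) = 15.91 dB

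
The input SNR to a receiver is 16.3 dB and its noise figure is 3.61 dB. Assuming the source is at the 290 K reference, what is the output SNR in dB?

12.69 dB

By definition F = SNR_in/SNR_out, so in dB: SNR_out = SNR_in − NF
SNR_out = 16.3 − 3.61 = 12.69 dB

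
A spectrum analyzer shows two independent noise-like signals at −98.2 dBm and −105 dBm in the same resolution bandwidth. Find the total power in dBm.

−97.4 dBm

Convert to linear, add, convert back:
P₁ = 1.51×10⁻¹³ W, P₂ = 3.16×10⁻¹⁴ W
P_tot = 1.83×10⁻¹³ W → 10 log₁₀(P_tot / 10⁻³) = −97.4 dBm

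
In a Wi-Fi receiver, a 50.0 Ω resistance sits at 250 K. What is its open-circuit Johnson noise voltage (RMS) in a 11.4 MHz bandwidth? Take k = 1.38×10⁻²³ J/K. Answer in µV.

V_n = √(4kTRB)
4kTRB = 4 × 1.38×10⁻²³ × 250 × 5.00×10¹ × 1.14×10⁷ = 7.87×10⁻¹² V²
V_n = √(7.87×10⁻¹²) = 2.80×10⁻⁶ V = 2.80 µV

2.80 µV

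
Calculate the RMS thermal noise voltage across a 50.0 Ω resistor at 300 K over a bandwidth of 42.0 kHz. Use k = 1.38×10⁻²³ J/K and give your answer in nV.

186 nV

V_n = √(4kTRB)
4kTRB = 4 × 1.38×10⁻²³ × 300 × 5.00×10¹ × 4.20×10⁴ = 3.48×10⁻¹⁴ V²
V_n = √(3.48×10⁻¹⁴) = 1.86×10⁻⁷ V = 186 nV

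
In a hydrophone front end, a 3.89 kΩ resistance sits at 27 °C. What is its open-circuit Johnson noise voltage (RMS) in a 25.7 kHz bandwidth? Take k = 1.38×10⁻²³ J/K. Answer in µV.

T = 27 °C + 273.15 = 300.15 K
V_n = √(4kTRB)
4kTRB = 4 × 1.38×10⁻²³ × 300.15 × 3.89×10³ × 2.57×10⁴ = 1.66×10⁻¹² V²
V_n = √(1.66×10⁻¹²) = 1.29×10⁻⁶ V = 1.29 µV

1.29 µV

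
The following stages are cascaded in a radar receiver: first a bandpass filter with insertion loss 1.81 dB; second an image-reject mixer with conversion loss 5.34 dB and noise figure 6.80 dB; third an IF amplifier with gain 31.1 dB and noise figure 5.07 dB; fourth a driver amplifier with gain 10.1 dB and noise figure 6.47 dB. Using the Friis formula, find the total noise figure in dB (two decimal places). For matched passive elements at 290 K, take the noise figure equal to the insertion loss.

Convert to linear (a loss of L dB is a gain of −L dB): F_i = 10^(NF_i/10), G_i = 10^(G_i,dB/10)
  Stage 1: F_1 = 10^(1.81/10) = 1.517, G_1 = 10^(−1.81/10) = 0.6592
  Stage 2: F_2 = 10^(6.80/10) = 4.786, G_2 = 10^(−5.34/10) = 0.2924
  Stage 3: F_3 = 10^(5.07/10) = 3.214, G_3 = 10^(31.1/10) = 1288
  Stage 4: F_4 = 10^(6.47/10) = 4.436, G_4 = 10^(10.1/10) = 10.23
Friis cascade:
  F = 1.517 + (4.786 − 1)/0.6592 + (3.214 − 1)/0.1928 + (4.436 − 1)/248.3 = 18.76
NF = 10 log₁₀(18.76) = 12.73 dB

12.73 dB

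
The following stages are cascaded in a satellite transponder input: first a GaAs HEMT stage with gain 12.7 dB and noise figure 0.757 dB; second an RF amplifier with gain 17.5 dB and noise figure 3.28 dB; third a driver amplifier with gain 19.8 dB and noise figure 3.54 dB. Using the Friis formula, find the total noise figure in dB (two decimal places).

Convert to linear (a loss of L dB is a gain of −L dB): F_i = 10^(NF_i/10), G_i = 10^(G_i,dB/10)
  Stage 1: F_1 = 10^(0.757/10) = 1.190, G_1 = 10^(12.7/10) = 18.62
  Stage 2: F_2 = 10^(3.28/10) = 2.128, G_2 = 10^(17.5/10) = 56.23
  Stage 3: F_3 = 10^(3.54/10) = 2.259, G_3 = 10^(19.8/10) = 95.50
Friis cascade:
  F = 1.190 + (2.128 − 1)/18.62 + (2.259 − 1)/1047 = 1.252
NF = 10 log₁₀(1.252) = 0.98 dB

0.98 dB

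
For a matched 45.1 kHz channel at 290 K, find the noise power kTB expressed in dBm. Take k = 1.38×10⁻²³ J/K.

−127.4 dBm

P_n = kTB = 1.38×10⁻²³ × 290 × 4.51×10⁴ = 1.80×10⁻¹⁶ W
In dBm: 10 log₁₀(1.80×10⁻¹⁶ / 10⁻³) = −127.4 dBm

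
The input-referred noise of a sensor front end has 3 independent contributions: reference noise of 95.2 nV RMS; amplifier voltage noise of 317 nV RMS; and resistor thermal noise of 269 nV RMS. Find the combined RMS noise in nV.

Uncorrelated sources add in power (mean-square): V_tot = √(ΣV_i²)
V_tot = √[(9.52×10⁻⁸)² + (3.17×10⁻⁷)² + (2.69×10⁻⁷)²] = 4.27×10⁻⁷ V = 427 nV

427 nV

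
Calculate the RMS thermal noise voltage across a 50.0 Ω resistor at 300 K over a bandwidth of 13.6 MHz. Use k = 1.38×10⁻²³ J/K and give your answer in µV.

3.36 µV

V_n = √(4kTRB)
4kTRB = 4 × 1.38×10⁻²³ × 300 × 5.00×10¹ × 1.36×10⁷ = 1.13×10⁻¹¹ V²
V_n = √(1.13×10⁻¹¹) = 3.36×10⁻⁶ V = 3.36 µV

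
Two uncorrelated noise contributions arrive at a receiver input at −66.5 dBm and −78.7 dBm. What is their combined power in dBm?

−66.2 dBm

Convert to linear, add, convert back:
P₁ = 2.24×10⁻¹⁰ W, P₂ = 1.35×10⁻¹¹ W
P_tot = 2.37×10⁻¹⁰ W → 10 log₁₀(P_tot / 10⁻³) = −66.2 dBm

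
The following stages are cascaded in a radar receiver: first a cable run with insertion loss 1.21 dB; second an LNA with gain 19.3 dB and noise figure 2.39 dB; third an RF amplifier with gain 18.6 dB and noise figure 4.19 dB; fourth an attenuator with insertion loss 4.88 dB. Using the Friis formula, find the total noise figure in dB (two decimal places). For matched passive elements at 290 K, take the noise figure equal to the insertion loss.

3.65 dB

Convert to linear (a loss of L dB is a gain of −L dB): F_i = 10^(NF_i/10), G_i = 10^(G_i,dB/10)
  Stage 1: F_1 = 10^(1.21/10) = 1.321, G_1 = 10^(−1.21/10) = 0.7568
  Stage 2: F_2 = 10^(2.39/10) = 1.734, G_2 = 10^(19.3/10) = 85.11
  Stage 3: F_3 = 10^(4.19/10) = 2.624, G_3 = 10^(18.6/10) = 72.44
  Stage 4: F_4 = 10^(4.88/10) = 3.076, G_4 = 10^(−4.88/10) = 0.3251
Friis cascade:
  F = 1.321 + (1.734 − 1)/0.7568 + (2.624 − 1)/64.42 + (3.076 − 1)/4667 = 2.317
NF = 10 log₁₀(2.317) = 3.65 dB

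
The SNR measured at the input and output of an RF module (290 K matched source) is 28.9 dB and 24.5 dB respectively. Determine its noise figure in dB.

4.4 dB

NF (dB) = SNR_in(dB) − SNR_out(dB) when the source is at T₀
NF = 28.9 − 24.5 = 4.4 dB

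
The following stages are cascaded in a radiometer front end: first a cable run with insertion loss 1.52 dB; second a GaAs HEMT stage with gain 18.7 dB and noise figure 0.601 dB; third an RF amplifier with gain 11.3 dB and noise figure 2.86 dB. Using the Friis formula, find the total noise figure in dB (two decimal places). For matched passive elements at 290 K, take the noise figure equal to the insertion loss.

2.17 dB

Convert to linear (a loss of L dB is a gain of −L dB): F_i = 10^(NF_i/10), G_i = 10^(G_i,dB/10)
  Stage 1: F_1 = 10^(1.52/10) = 1.419, G_1 = 10^(−1.52/10) = 0.7047
  Stage 2: F_2 = 10^(0.601/10) = 1.148, G_2 = 10^(18.7/10) = 74.13
  Stage 3: F_3 = 10^(2.86/10) = 1.932, G_3 = 10^(11.3/10) = 13.49
Friis cascade:
  F = 1.419 + (1.148 − 1)/0.7047 + (1.932 − 1)/52.24 = 1.648
NF = 10 log₁₀(1.648) = 2.17 dB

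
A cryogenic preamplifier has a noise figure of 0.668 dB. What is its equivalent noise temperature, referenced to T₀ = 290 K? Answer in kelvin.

F = 10^(0.668/10) = 1.16627
T_e = (F − 1)·T₀ = (1.16627 − 1) × 290 = 48.2 K

48.2 K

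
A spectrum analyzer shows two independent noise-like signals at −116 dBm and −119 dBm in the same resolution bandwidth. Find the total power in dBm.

−114.2 dBm

Convert to linear, add, convert back:
P₁ = 2.51×10⁻¹⁵ W, P₂ = 1.26×10⁻¹⁵ W
P_tot = 3.77×10⁻¹⁵ W → 10 log₁₀(P_tot / 10⁻³) = −114.2 dBm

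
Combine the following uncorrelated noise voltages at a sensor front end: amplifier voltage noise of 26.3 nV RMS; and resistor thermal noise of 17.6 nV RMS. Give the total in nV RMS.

Uncorrelated sources add in power (mean-square): V_tot = √(ΣV_i²)
V_tot = √[(2.63×10⁻⁸)² + (1.76×10⁻⁸)²] = 3.16×10⁻⁸ V = 31.6 nV

31.6 nV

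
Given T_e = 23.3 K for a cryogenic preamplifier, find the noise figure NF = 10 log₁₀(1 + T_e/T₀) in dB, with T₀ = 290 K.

F = 1 + T_e/T₀ = 1 + 23.3/290 = 1.08034
NF = 10 log₁₀(1.08034) = 0.336 dB

0.336 dB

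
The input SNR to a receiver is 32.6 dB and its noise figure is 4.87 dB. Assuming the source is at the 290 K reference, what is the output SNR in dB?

By definition F = SNR_in/SNR_out, so in dB: SNR_out = SNR_in − NF
SNR_out = 32.6 − 4.87 = 27.73 dB

27.73 dB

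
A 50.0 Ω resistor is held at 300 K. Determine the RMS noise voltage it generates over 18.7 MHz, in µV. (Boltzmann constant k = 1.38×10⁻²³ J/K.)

V_n = √(4kTRB)
4kTRB = 4 × 1.38×10⁻²³ × 300 × 5.00×10¹ × 1.87×10⁷ = 1.55×10⁻¹¹ V²
V_n = √(1.55×10⁻¹¹) = 3.93×10⁻⁶ V = 3.93 µV

3.93 µV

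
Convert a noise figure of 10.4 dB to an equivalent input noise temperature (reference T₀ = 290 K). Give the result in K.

F = 10^(10.4/10) = 10.9648
T_e = (F − 1)·T₀ = (10.9648 − 1) × 290 = 2890 K

2890 K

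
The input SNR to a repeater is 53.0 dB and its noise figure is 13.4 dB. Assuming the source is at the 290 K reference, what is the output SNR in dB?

By definition F = SNR_in/SNR_out, so in dB: SNR_out = SNR_in − NF
SNR_out = 53.0 − 13.4 = 39.6 dB

39.6 dB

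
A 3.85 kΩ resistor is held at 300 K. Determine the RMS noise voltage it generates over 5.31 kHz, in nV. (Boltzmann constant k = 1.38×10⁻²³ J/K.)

V_n = √(4kTRB)
4kTRB = 4 × 1.38×10⁻²³ × 300 × 3.85×10³ × 5.31×10³ = 3.39×10⁻¹³ V²
V_n = √(3.39×10⁻¹³) = 5.82×10⁻⁷ V = 582 nV

582 nV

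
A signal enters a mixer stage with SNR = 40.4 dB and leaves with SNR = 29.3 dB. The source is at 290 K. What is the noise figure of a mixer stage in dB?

NF (dB) = SNR_in(dB) − SNR_out(dB) when the source is at T₀
NF = 40.4 − 29.3 = 11.1 dB

11.1 dB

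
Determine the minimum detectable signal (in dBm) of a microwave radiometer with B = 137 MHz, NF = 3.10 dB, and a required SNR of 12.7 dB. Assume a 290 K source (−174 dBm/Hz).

−76.8 dBm

Sensitivity = −174 + 10 log₁₀(B) + NF + SNR_min
= −174 + 81.37 + 3.10 + 12.7
= −76.83 dBm → −76.8 dBm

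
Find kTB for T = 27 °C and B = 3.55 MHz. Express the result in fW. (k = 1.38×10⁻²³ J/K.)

T = 27 °C + 273.15 = 300.15 K
P_n = kTB = 1.38×10⁻²³ × 300.15 × 3.55×10⁶ = 1.47×10⁻¹⁴ W = 14.7 fW

14.7 fW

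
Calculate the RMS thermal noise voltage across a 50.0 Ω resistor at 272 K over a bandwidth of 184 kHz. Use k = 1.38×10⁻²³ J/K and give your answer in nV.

372 nV

V_n = √(4kTRB)
4kTRB = 4 × 1.38×10⁻²³ × 272 × 5.00×10¹ × 1.84×10⁵ = 1.38×10⁻¹³ V²
V_n = √(1.38×10⁻¹³) = 3.72×10⁻⁷ V = 372 nV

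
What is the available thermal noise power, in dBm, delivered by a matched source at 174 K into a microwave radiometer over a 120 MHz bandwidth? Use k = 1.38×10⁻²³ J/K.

−95.4 dBm

P_n = kTB = 1.38×10⁻²³ × 174 × 1.20×10⁸ = 2.88×10⁻¹³ W
In dBm: 10 log₁₀(2.88×10⁻¹³ / 10⁻³) = −95.4 dBm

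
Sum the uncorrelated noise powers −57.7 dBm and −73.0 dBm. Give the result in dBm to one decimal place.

−57.6 dBm

Convert to linear, add, convert back:
P₁ = 1.70×10⁻⁹ W, P₂ = 5.01×10⁻¹¹ W
P_tot = 1.75×10⁻⁹ W → 10 log₁₀(P_tot / 10⁻³) = −57.6 dBm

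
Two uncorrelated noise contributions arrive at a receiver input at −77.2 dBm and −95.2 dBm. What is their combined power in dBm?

Convert to linear, add, convert back:
P₁ = 1.91×10⁻¹¹ W, P₂ = 3.02×10⁻¹³ W
P_tot = 1.94×10⁻¹¹ W → 10 log₁₀(P_tot / 10⁻³) = −77.1 dBm

−77.1 dBm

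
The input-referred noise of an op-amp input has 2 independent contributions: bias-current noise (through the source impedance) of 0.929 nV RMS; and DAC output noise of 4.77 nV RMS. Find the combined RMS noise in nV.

Uncorrelated sources add in power (mean-square): V_tot = √(ΣV_i²)
V_tot = √[(9.29×10⁻¹⁰)² + (4.77×10⁻⁹)²] = 4.86×10⁻⁹ V = 4.86 nV

4.86 nV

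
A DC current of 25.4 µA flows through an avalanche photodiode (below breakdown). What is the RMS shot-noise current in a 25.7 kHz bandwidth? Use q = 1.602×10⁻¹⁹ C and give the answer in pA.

I_n = √(2qI·B)
2qI·B = 2 × 1.602×10⁻¹⁹ × 2.54×10⁻⁵ × 2.57×10⁴ = 2.09×10⁻¹⁹ A²
I_n = √(2.09×10⁻¹⁹) = 4.57×10⁻¹⁰ A = 457 pA

457 pA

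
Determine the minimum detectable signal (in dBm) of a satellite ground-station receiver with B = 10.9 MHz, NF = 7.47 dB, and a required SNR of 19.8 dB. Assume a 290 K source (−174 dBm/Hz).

Sensitivity = −174 + 10 log₁₀(B) + NF + SNR_min
= −174 + 70.37 + 7.47 + 19.8
= −76.36 dBm → −76.4 dBm

−76.4 dBm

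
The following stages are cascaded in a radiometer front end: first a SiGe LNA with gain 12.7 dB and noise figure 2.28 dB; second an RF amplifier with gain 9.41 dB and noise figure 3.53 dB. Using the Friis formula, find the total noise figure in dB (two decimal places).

Convert to linear (a loss of L dB is a gain of −L dB): F_i = 10^(NF_i/10), G_i = 10^(G_i,dB/10)
  Stage 1: F_1 = 10^(2.28/10) = 1.690, G_1 = 10^(12.7/10) = 18.62
  Stage 2: F_2 = 10^(3.53/10) = 2.254, G_2 = 10^(9.41/10) = 8.730
Friis cascade:
  F = 1.690 + (2.254 − 1)/18.62 = 1.758
NF = 10 log₁₀(1.758) = 2.45 dB

2.45 dB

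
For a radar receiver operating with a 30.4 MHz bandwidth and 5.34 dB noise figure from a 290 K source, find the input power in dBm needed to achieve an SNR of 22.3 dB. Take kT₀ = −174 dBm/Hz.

−71.5 dBm

Sensitivity = −174 + 10 log₁₀(B) + NF + SNR_min
= −174 + 74.83 + 5.34 + 22.3
= −71.53 dBm → −71.5 dBm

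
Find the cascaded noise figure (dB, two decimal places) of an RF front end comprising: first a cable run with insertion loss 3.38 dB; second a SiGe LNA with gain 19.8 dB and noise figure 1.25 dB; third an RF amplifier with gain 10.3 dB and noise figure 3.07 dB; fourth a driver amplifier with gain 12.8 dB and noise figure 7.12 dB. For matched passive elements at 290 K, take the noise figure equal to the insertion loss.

4.68 dB

Convert to linear (a loss of L dB is a gain of −L dB): F_i = 10^(NF_i/10), G_i = 10^(G_i,dB/10)
  Stage 1: F_1 = 10^(3.38/10) = 2.178, G_1 = 10^(−3.38/10) = 0.4592
  Stage 2: F_2 = 10^(1.25/10) = 1.334, G_2 = 10^(19.8/10) = 95.50
  Stage 3: F_3 = 10^(3.07/10) = 2.028, G_3 = 10^(10.3/10) = 10.72
  Stage 4: F_4 = 10^(7.12/10) = 5.152, G_4 = 10^(12.8/10) = 19.05
Friis cascade:
  F = 2.178 + (1.334 − 1)/0.4592 + (2.028 − 1)/43.85 + (5.152 − 1)/469.9 = 2.936
NF = 10 log₁₀(2.936) = 4.68 dB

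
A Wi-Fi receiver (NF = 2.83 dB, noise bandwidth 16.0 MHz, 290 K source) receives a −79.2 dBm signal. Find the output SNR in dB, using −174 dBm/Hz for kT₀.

19.9 dB

Noise floor: N = −174 + 10 log₁₀(B) + NF
10 log₁₀(1.60×10⁷) = 72.04 dB
N = −174 + 72.04 + 2.83 = −99.13 dBm
SNR = P_sig − N = −79.2 − (−99.13) = 19.93 dB → 19.9 dB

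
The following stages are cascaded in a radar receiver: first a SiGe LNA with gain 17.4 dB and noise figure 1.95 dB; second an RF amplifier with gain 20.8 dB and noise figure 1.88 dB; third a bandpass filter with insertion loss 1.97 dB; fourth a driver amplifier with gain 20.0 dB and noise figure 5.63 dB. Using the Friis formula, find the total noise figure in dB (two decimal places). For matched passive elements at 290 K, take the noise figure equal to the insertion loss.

1.98 dB

Convert to linear (a loss of L dB is a gain of −L dB): F_i = 10^(NF_i/10), G_i = 10^(G_i,dB/10)
  Stage 1: F_1 = 10^(1.95/10) = 1.567, G_1 = 10^(17.4/10) = 54.95
  Stage 2: F_2 = 10^(1.88/10) = 1.542, G_2 = 10^(20.8/10) = 120.2
  Stage 3: F_3 = 10^(1.97/10) = 1.574, G_3 = 10^(−1.97/10) = 0.6353
  Stage 4: F_4 = 10^(5.63/10) = 3.656, G_4 = 10^(20.0/10) = 100.0
Friis cascade:
  F = 1.567 + (1.542 − 1)/54.95 + (1.574 − 1)/6607 + (3.656 − 1)/4198 = 1.577
NF = 10 log₁₀(1.577) = 1.98 dB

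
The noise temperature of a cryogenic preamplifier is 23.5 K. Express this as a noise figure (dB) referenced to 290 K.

0.338 dB

F = 1 + T_e/T₀ = 1 + 23.5/290 = 1.08103
NF = 10 log₁₀(1.08103) = 0.338 dB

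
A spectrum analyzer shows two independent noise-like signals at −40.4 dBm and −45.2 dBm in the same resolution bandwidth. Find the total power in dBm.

−39.2 dBm

Convert to linear, add, convert back:
P₁ = 9.12×10⁻⁸ W, P₂ = 3.02×10⁻⁸ W
P_tot = 1.21×10⁻⁷ W → 10 log₁₀(P_tot / 10⁻³) = −39.2 dBm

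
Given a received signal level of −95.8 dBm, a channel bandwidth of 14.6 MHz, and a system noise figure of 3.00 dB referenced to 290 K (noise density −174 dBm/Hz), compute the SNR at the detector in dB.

Noise floor: N = −174 + 10 log₁₀(B) + NF
10 log₁₀(1.46×10⁷) = 71.64 dB
N = −174 + 71.64 + 3.00 = −99.36 dBm
SNR = P_sig − N = −95.8 − (−99.36) = 3.56 dB → 3.6 dB

3.6 dB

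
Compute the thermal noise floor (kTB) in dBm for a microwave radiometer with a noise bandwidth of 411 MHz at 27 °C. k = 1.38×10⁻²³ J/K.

T = 27 °C + 273.15 = 300.15 K
P_n = kTB = 1.38×10⁻²³ × 300.15 × 4.11×10⁸ = 1.70×10⁻¹² W
In dBm: 10 log₁₀(1.70×10⁻¹² / 10⁻³) = −87.7 dBm

−87.7 dBm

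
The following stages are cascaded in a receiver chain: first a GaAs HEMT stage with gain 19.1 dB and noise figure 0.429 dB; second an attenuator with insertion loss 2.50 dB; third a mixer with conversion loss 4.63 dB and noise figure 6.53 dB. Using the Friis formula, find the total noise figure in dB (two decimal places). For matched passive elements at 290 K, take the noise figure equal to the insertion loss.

0.76 dB

Convert to linear (a loss of L dB is a gain of −L dB): F_i = 10^(NF_i/10), G_i = 10^(G_i,dB/10)
  Stage 1: F_1 = 10^(0.429/10) = 1.104, G_1 = 10^(19.1/10) = 81.28
  Stage 2: F_2 = 10^(2.50/10) = 1.778, G_2 = 10^(−2.50/10) = 0.5623
  Stage 3: F_3 = 10^(6.53/10) = 4.498, G_3 = 10^(−4.63/10) = 0.3443
Friis cascade:
  F = 1.104 + (1.778 − 1)/81.28 + (4.498 − 1)/45.71 = 1.190
NF = 10 log₁₀(1.190) = 0.76 dB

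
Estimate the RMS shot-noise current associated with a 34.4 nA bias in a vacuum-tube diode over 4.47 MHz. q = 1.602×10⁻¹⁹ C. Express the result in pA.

222 pA

I_n = √(2qI·B)
2qI·B = 2 × 1.602×10⁻¹⁹ × 3.44×10⁻⁸ × 4.47×10⁶ = 4.93×10⁻²⁰ A²
I_n = √(4.93×10⁻²⁰) = 2.22×10⁻¹⁰ A = 222 pA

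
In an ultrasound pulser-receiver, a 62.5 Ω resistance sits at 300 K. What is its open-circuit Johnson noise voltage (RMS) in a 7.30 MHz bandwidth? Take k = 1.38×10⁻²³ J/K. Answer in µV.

V_n = √(4kTRB)
4kTRB = 4 × 1.38×10⁻²³ × 300 × 6.25×10¹ × 7.30×10⁶ = 7.56×10⁻¹² V²
V_n = √(7.56×10⁻¹²) = 2.75×10⁻⁶ V = 2.75 µV

2.75 µV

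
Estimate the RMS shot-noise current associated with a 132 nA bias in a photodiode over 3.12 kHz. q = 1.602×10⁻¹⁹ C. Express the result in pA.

I_n = √(2qI·B)
2qI·B = 2 × 1.602×10⁻¹⁹ × 1.32×10⁻⁷ × 3.12×10³ = 1.32×10⁻²² A²
I_n = √(1.32×10⁻²²) = 1.15×10⁻¹¹ A = 11.5 pA

11.5 pA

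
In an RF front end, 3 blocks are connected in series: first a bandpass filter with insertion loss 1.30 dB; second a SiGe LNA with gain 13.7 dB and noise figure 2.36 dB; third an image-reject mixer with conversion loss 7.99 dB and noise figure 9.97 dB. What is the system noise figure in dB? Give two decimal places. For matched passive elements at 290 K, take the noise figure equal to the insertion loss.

4.53 dB

Convert to linear (a loss of L dB is a gain of −L dB): F_i = 10^(NF_i/10), G_i = 10^(G_i,dB/10)
  Stage 1: F_1 = 10^(1.30/10) = 1.349, G_1 = 10^(−1.30/10) = 0.7413
  Stage 2: F_2 = 10^(2.36/10) = 1.722, G_2 = 10^(13.7/10) = 23.44
  Stage 3: F_3 = 10^(9.97/10) = 9.931, G_3 = 10^(−7.99/10) = 0.1589
Friis cascade:
  F = 1.349 + (1.722 − 1)/0.7413 + (9.931 − 1)/17.38 = 2.837
NF = 10 log₁₀(2.837) = 4.53 dB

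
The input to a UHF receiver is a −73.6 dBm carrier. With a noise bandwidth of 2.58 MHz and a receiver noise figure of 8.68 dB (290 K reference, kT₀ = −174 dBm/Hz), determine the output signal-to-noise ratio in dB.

Noise floor: N = −174 + 10 log₁₀(B) + NF
10 log₁₀(2.58×10⁶) = 64.12 dB
N = −174 + 64.12 + 8.68 = −101.20 dBm
SNR = P_sig − N = −73.6 − (−101.20) = 27.60 dB → 27.6 dB

27.6 dB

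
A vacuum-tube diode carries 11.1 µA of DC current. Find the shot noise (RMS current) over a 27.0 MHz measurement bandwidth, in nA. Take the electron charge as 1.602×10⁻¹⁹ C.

I_n = √(2qI·B)
2qI·B = 2 × 1.602×10⁻¹⁹ × 1.11×10⁻⁵ × 2.70×10⁷ = 9.60×10⁻¹⁷ A²
I_n = √(9.60×10⁻¹⁷) = 9.80×10⁻⁹ A = 9.80 nA

9.80 nA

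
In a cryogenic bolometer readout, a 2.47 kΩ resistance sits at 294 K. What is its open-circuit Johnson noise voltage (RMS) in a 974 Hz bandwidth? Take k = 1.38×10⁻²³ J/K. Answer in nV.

V_n = √(4kTRB)
4kTRB = 4 × 1.38×10⁻²³ × 294 × 2.47×10³ × 9.74×10² = 3.90×10⁻¹⁴ V²
V_n = √(3.90×10⁻¹⁴) = 1.98×10⁻⁷ V = 198 nV

198 nV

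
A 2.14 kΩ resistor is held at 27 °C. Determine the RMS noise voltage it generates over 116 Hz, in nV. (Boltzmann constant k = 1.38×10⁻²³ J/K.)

T = 27 °C + 273.15 = 300.15 K
V_n = √(4kTRB)
4kTRB = 4 × 1.38×10⁻²³ × 300.15 × 2.14×10³ × 1.16×10² = 4.11×10⁻¹⁵ V²
V_n = √(4.11×10⁻¹⁵) = 6.41×10⁻⁸ V = 64.1 nV

64.1 nV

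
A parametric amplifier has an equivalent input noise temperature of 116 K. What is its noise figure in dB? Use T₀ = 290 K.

1.46 dB

F = 1 + T_e/T₀ = 1 + 116/290 = 1.4
NF = 10 log₁₀(1.4) = 1.46 dB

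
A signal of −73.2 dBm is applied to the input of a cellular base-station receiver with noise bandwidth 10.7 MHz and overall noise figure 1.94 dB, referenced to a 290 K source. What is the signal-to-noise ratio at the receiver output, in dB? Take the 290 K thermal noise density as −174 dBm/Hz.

Noise floor: N = −174 + 10 log₁₀(B) + NF
10 log₁₀(1.07×10⁷) = 70.29 dB
N = −174 + 70.29 + 1.94 = −101.77 dBm
SNR = P_sig − N = −73.2 − (−101.77) = 28.57 dB → 28.6 dB

28.6 dB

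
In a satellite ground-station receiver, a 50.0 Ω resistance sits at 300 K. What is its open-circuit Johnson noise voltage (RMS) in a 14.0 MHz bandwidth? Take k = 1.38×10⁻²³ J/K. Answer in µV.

V_n = √(4kTRB)
4kTRB = 4 × 1.38×10⁻²³ × 300 × 5.00×10¹ × 1.40×10⁷ = 1.16×10⁻¹¹ V²
V_n = √(1.16×10⁻¹¹) = 3.40×10⁻⁶ V = 3.40 µV

3.40 µV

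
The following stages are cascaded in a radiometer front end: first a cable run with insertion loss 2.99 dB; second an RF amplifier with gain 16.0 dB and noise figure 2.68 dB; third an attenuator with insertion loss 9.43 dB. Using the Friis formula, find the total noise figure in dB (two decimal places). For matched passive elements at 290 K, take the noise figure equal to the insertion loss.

6.10 dB

Convert to linear (a loss of L dB is a gain of −L dB): F_i = 10^(NF_i/10), G_i = 10^(G_i,dB/10)
  Stage 1: F_1 = 10^(2.99/10) = 1.991, G_1 = 10^(−2.99/10) = 0.5023
  Stage 2: F_2 = 10^(2.68/10) = 1.854, G_2 = 10^(16.0/10) = 39.81
  Stage 3: F_3 = 10^(9.43/10) = 8.770, G_3 = 10^(−9.43/10) = 0.1140
Friis cascade:
  F = 1.991 + (1.854 − 1)/0.5023 + (8.770 − 1)/20.00 = 4.078
NF = 10 log₁₀(4.078) = 6.10 dB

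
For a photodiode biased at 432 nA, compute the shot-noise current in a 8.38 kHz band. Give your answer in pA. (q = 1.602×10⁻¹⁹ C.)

I_n = √(2qI·B)
2qI·B = 2 × 1.602×10⁻¹⁹ × 4.32×10⁻⁷ × 8.38×10³ = 1.16×10⁻²¹ A²
I_n = √(1.16×10⁻²¹) = 3.41×10⁻¹¹ A = 34.1 pA

34.1 pA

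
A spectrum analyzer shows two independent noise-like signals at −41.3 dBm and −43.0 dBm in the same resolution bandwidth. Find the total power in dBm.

−39.1 dBm

Convert to linear, add, convert back:
P₁ = 7.41×10⁻⁸ W, P₂ = 5.01×10⁻⁸ W
P_tot = 1.24×10⁻⁷ W → 10 log₁₀(P_tot / 10⁻³) = −39.1 dBm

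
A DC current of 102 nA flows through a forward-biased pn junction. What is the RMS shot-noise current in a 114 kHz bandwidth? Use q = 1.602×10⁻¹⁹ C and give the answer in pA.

61.0 pA

I_n = √(2qI·B)
2qI·B = 2 × 1.602×10⁻¹⁹ × 1.02×10⁻⁷ × 1.14×10⁵ = 3.73×10⁻²¹ A²
I_n = √(3.73×10⁻²¹) = 6.10×10⁻¹¹ A = 61.0 pA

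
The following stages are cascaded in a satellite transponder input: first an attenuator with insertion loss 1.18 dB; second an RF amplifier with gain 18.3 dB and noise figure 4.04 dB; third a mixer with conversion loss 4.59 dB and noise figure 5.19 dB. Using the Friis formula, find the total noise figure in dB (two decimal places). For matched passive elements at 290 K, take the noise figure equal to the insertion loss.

5.28 dB

Convert to linear (a loss of L dB is a gain of −L dB): F_i = 10^(NF_i/10), G_i = 10^(G_i,dB/10)
  Stage 1: F_1 = 10^(1.18/10) = 1.312, G_1 = 10^(−1.18/10) = 0.7621
  Stage 2: F_2 = 10^(4.04/10) = 2.535, G_2 = 10^(18.3/10) = 67.61
  Stage 3: F_3 = 10^(5.19/10) = 3.304, G_3 = 10^(−4.59/10) = 0.3475
Friis cascade:
  F = 1.312 + (2.535 − 1)/0.7621 + (3.304 − 1)/51.52 = 3.371
NF = 10 log₁₀(3.371) = 5.28 dB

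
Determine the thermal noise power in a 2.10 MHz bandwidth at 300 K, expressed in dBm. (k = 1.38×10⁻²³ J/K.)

P_n = kTB = 1.38×10⁻²³ × 300 × 2.10×10⁶ = 8.69×10⁻¹⁵ W
In dBm: 10 log₁₀(8.69×10⁻¹⁵ / 10⁻³) = −110.6 dBm

−110.6 dBm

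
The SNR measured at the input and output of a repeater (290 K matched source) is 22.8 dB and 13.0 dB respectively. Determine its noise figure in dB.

9.8 dB

NF (dB) = SNR_in(dB) − SNR_out(dB) when the source is at T₀
NF = 22.8 − 13.0 = 9.8 dB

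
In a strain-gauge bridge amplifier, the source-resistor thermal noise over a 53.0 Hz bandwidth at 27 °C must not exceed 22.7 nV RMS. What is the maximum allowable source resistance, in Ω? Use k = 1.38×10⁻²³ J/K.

T = 27 °C + 273.15 = 300.15 K
Johnson–Nyquist: V_n = √(4kTRB) ⇒ R = V_n² / (4kTB)
4kTB = 4 × 1.38×10⁻²³ × 300.15 × 5.30×10¹ = 8.78×10⁻¹⁹
R = (2.27×10⁻⁸)² / 8.78×10⁻¹⁹ = 5.87×10² Ω = 587 Ω

587 Ω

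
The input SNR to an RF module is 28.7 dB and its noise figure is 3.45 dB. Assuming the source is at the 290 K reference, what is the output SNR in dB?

By definition F = SNR_in/SNR_out, so in dB: SNR_out = SNR_in − NF
SNR_out = 28.7 − 3.45 = 25.25 dB

25.25 dB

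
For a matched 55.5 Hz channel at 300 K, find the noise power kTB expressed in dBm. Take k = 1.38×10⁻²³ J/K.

P_n = kTB = 1.38×10⁻²³ × 300 × 5.55×10¹ = 2.30×10⁻¹⁹ W
In dBm: 10 log₁₀(2.30×10⁻¹⁹ / 10⁻³) = −156.4 dBm

−156.4 dBm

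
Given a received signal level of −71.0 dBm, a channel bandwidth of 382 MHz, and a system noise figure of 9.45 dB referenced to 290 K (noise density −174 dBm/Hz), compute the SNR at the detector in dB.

7.7 dB

Noise floor: N = −174 + 10 log₁₀(B) + NF
10 log₁₀(3.82×10⁸) = 85.82 dB
N = −174 + 85.82 + 9.45 = −78.73 dBm
SNR = P_sig − N = −71.0 − (−78.73) = 7.73 dB → 7.7 dB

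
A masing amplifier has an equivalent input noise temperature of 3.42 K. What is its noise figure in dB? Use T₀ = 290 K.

0.051 dB

F = 1 + T_e/T₀ = 1 + 3.42/290 = 1.01179
NF = 10 log₁₀(1.01179) = 0.051 dB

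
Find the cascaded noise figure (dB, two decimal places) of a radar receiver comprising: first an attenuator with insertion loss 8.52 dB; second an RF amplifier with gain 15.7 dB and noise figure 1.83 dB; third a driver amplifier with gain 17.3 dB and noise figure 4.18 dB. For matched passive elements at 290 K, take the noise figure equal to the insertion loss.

Convert to linear (a loss of L dB is a gain of −L dB): F_i = 10^(NF_i/10), G_i = 10^(G_i,dB/10)
  Stage 1: F_1 = 10^(8.52/10) = 7.112, G_1 = 10^(−8.52/10) = 0.1406
  Stage 2: F_2 = 10^(1.83/10) = 1.524, G_2 = 10^(15.7/10) = 37.15
  Stage 3: F_3 = 10^(4.18/10) = 2.618, G_3 = 10^(17.3/10) = 53.70
Friis cascade:
  F = 7.112 + (1.524 − 1)/0.1406 + (2.618 − 1)/5.224 = 11.15
NF = 10 log₁₀(11.15) = 10.47 dB

10.47 dB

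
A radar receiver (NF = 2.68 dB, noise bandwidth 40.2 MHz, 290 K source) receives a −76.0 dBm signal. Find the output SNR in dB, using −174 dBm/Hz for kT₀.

Noise floor: N = −174 + 10 log₁₀(B) + NF
10 log₁₀(4.02×10⁷) = 76.04 dB
N = −174 + 76.04 + 2.68 = −95.28 dBm
SNR = P_sig − N = −76.0 − (−95.28) = 19.28 dB → 19.3 dB

19.3 dB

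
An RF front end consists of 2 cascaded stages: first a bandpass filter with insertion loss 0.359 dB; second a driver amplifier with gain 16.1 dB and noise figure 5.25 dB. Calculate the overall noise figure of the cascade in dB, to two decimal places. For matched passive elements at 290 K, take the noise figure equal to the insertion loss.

5.61 dB

Convert to linear (a loss of L dB is a gain of −L dB): F_i = 10^(NF_i/10), G_i = 10^(G_i,dB/10)
  Stage 1: F_1 = 10^(0.359/10) = 1.086, G_1 = 10^(−0.359/10) = 0.9207
  Stage 2: F_2 = 10^(5.25/10) = 3.350, G_2 = 10^(16.1/10) = 40.74
Friis cascade:
  F = 1.086 + (3.350 − 1)/0.9207 = 3.638
NF = 10 log₁₀(3.638) = 5.61 dB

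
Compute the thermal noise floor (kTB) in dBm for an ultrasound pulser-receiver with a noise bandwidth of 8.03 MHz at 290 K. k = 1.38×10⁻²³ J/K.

P_n = kTB = 1.38×10⁻²³ × 290 × 8.03×10⁶ = 3.21×10⁻¹⁴ W
In dBm: 10 log₁₀(3.21×10⁻¹⁴ / 10⁻³) = −104.9 dBm

−104.9 dBm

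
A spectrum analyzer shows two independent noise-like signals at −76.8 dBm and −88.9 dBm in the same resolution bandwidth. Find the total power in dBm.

Convert to linear, add, convert back:
P₁ = 2.09×10⁻¹¹ W, P₂ = 1.29×10⁻¹² W
P_tot = 2.22×10⁻¹¹ W → 10 log₁₀(P_tot / 10⁻³) = −76.5 dBm

−76.5 dBm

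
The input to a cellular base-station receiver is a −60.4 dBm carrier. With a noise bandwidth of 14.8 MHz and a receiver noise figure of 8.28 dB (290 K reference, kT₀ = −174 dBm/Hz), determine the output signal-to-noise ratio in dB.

Noise floor: N = −174 + 10 log₁₀(B) + NF
10 log₁₀(1.48×10⁷) = 71.7 dB
N = −174 + 71.7 + 8.28 = −94.02 dBm
SNR = P_sig − N = −60.4 − (−94.02) = 33.62 dB → 33.6 dB

33.6 dB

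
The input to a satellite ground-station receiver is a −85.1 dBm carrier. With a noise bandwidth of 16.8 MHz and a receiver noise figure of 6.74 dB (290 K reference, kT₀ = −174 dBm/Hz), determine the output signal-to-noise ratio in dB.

Noise floor: N = −174 + 10 log₁₀(B) + NF
10 log₁₀(1.68×10⁷) = 72.25 dB
N = −174 + 72.25 + 6.74 = −95.01 dBm
SNR = P_sig − N = −85.1 − (−95.01) = 9.91 dB → 9.9 dB

9.9 dB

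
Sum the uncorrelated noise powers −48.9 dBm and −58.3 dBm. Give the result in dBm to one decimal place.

Convert to linear, add, convert back:
P₁ = 1.29×10⁻⁸ W, P₂ = 1.48×10⁻⁹ W
P_tot = 1.44×10⁻⁸ W → 10 log₁₀(P_tot / 10⁻³) = −48.4 dBm

−48.4 dBm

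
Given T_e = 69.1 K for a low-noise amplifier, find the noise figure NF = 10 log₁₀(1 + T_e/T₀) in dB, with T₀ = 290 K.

0.928 dB

F = 1 + T_e/T₀ = 1 + 69.1/290 = 1.23828
NF = 10 log₁₀(1.23828) = 0.928 dB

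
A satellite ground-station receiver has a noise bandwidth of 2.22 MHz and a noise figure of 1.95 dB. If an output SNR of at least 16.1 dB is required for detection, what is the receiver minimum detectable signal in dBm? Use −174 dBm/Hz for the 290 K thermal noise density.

Sensitivity = −174 + 10 log₁₀(B) + NF + SNR_min
= −174 + 63.46 + 1.95 + 16.1
= −92.49 dBm → −92.5 dBm

−92.5 dBm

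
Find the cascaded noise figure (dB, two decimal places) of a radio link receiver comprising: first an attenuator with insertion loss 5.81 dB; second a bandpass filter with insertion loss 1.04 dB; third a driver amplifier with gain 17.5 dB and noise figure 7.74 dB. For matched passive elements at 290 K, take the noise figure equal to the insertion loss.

14.59 dB

Convert to linear (a loss of L dB is a gain of −L dB): F_i = 10^(NF_i/10), G_i = 10^(G_i,dB/10)
  Stage 1: F_1 = 10^(5.81/10) = 3.811, G_1 = 10^(−5.81/10) = 0.2624
  Stage 2: F_2 = 10^(1.04/10) = 1.271, G_2 = 10^(−1.04/10) = 0.7870
  Stage 3: F_3 = 10^(7.74/10) = 5.943, G_3 = 10^(17.5/10) = 56.23
Friis cascade:
  F = 3.811 + (1.271 − 1)/0.2624 + (5.943 − 1)/0.2065 = 28.77
NF = 10 log₁₀(28.77) = 14.59 dB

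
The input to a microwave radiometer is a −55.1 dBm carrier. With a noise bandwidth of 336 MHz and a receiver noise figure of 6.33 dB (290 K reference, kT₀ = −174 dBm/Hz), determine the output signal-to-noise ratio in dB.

27.3 dB

Noise floor: N = −174 + 10 log₁₀(B) + NF
10 log₁₀(3.36×10⁸) = 85.26 dB
N = −174 + 85.26 + 6.33 = −82.41 dBm
SNR = P_sig − N = −55.1 − (−82.41) = 27.31 dB → 27.3 dB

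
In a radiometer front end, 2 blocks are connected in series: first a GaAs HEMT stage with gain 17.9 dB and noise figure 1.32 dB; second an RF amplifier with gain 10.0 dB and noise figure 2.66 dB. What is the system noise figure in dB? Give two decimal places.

1.36 dB

Convert to linear (a loss of L dB is a gain of −L dB): F_i = 10^(NF_i/10), G_i = 10^(G_i,dB/10)
  Stage 1: F_1 = 10^(1.32/10) = 1.355, G_1 = 10^(17.9/10) = 61.66
  Stage 2: F_2 = 10^(2.66/10) = 1.845, G_2 = 10^(10.0/10) = 10.00
Friis cascade:
  F = 1.355 + (1.845 − 1)/61.66 = 1.369
NF = 10 log₁₀(1.369) = 1.36 dB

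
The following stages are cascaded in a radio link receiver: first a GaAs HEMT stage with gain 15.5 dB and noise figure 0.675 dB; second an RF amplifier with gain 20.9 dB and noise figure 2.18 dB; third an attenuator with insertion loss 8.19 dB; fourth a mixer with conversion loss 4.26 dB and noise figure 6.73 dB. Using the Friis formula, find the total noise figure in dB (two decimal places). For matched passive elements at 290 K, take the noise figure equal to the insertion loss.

0.77 dB

Convert to linear (a loss of L dB is a gain of −L dB): F_i = 10^(NF_i/10), G_i = 10^(G_i,dB/10)
  Stage 1: F_1 = 10^(0.675/10) = 1.168, G_1 = 10^(15.5/10) = 35.48
  Stage 2: F_2 = 10^(2.18/10) = 1.652, G_2 = 10^(20.9/10) = 123.0
  Stage 3: F_3 = 10^(8.19/10) = 6.592, G_3 = 10^(−8.19/10) = 0.1517
  Stage 4: F_4 = 10^(6.73/10) = 4.710, G_4 = 10^(−4.26/10) = 0.3750
Friis cascade:
  F = 1.168 + (1.652 − 1)/35.48 + (6.592 − 1)/4365 + (4.710 − 1)/662.2 = 1.193
NF = 10 log₁₀(1.193) = 0.77 dB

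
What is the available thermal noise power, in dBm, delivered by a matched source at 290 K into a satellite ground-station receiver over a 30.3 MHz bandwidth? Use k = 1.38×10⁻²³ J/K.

−99.2 dBm

P_n = kTB = 1.38×10⁻²³ × 290 × 3.03×10⁷ = 1.21×10⁻¹³ W
In dBm: 10 log₁₀(1.21×10⁻¹³ / 10⁻³) = −99.2 dBm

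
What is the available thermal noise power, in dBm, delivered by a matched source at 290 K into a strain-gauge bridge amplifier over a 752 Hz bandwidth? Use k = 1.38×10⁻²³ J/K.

P_n = kTB = 1.38×10⁻²³ × 290 × 7.52×10² = 3.01×10⁻¹⁸ W
In dBm: 10 log₁₀(3.01×10⁻¹⁸ / 10⁻³) = −145.2 dBm

−145.2 dBm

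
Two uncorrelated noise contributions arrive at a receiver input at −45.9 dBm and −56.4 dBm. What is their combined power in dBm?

−45.5 dBm

Convert to linear, add, convert back:
P₁ = 2.57×10⁻⁸ W, P₂ = 2.29×10⁻⁹ W
P_tot = 2.80×10⁻⁸ W → 10 log₁₀(P_tot / 10⁻³) = −45.5 dBm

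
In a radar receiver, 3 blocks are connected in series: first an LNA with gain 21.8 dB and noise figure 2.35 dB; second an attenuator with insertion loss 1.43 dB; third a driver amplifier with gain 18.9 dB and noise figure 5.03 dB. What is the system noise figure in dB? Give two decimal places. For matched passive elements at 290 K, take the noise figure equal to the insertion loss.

Convert to linear (a loss of L dB is a gain of −L dB): F_i = 10^(NF_i/10), G_i = 10^(G_i,dB/10)
  Stage 1: F_1 = 10^(2.35/10) = 1.718, G_1 = 10^(21.8/10) = 151.4
  Stage 2: F_2 = 10^(1.43/10) = 1.390, G_2 = 10^(−1.43/10) = 0.7194
  Stage 3: F_3 = 10^(5.03/10) = 3.184, G_3 = 10^(18.9/10) = 77.62
Friis cascade:
  F = 1.718 + (1.390 − 1)/151.4 + (3.184 − 1)/108.9 = 1.741
NF = 10 log₁₀(1.741) = 2.41 dB

2.41 dB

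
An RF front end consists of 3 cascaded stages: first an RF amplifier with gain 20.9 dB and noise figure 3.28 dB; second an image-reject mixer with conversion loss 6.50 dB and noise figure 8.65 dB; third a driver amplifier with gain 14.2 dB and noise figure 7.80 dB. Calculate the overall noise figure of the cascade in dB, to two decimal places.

Convert to linear (a loss of L dB is a gain of −L dB): F_i = 10^(NF_i/10), G_i = 10^(G_i,dB/10)
  Stage 1: F_1 = 10^(3.28/10) = 2.128, G_1 = 10^(20.9/10) = 123.0
  Stage 2: F_2 = 10^(8.65/10) = 7.328, G_2 = 10^(−6.50/10) = 0.2239
  Stage 3: F_3 = 10^(7.80/10) = 6.026, G_3 = 10^(14.2/10) = 26.30
Friis cascade:
  F = 2.128 + (7.328 − 1)/123.0 + (6.026 − 1)/27.54 = 2.362
NF = 10 log₁₀(2.362) = 3.73 dB

3.73 dB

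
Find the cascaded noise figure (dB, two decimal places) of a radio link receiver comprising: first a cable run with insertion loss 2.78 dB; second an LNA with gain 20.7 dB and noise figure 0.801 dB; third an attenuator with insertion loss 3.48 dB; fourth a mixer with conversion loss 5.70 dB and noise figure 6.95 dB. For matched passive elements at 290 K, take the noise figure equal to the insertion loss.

3.88 dB

Convert to linear (a loss of L dB is a gain of −L dB): F_i = 10^(NF_i/10), G_i = 10^(G_i,dB/10)
  Stage 1: F_1 = 10^(2.78/10) = 1.897, G_1 = 10^(−2.78/10) = 0.5272
  Stage 2: F_2 = 10^(0.801/10) = 1.203, G_2 = 10^(20.7/10) = 117.5
  Stage 3: F_3 = 10^(3.48/10) = 2.228, G_3 = 10^(−3.48/10) = 0.4487
  Stage 4: F_4 = 10^(6.95/10) = 4.955, G_4 = 10^(−5.70/10) = 0.2692
Friis cascade:
  F = 1.897 + (1.203 − 1)/0.5272 + (2.228 − 1)/61.94 + (4.955 − 1)/27.80 = 2.443
NF = 10 log₁₀(2.443) = 3.88 dB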